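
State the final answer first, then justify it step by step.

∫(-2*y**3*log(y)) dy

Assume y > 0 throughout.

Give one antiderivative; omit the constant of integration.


The answer is -y**4*log(y)/2 + y**4/8.
Step 1. Integrate ∫(-2*y**3*log(y)) dy by parts with u = log(y), dv = (-2*y**3) dy, so v = -y**4/2 [assuming y > 0]: now -y**4*log(y)/2 + ∫(y**3/2) dy.
Step 2. Evaluate the standard form: now -y**4*log(y)/2 + y**4/8.
Answer: -y**4*log(y)/2 + y**4/8.


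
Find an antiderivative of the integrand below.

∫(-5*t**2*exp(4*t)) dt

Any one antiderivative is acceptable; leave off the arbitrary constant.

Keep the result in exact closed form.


Answer: -5*t**2*exp(4*t)/4 + 5*t*exp(4*t)/8 - 5*exp(4*t)/32.


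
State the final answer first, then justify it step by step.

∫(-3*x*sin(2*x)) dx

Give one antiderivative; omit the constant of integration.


The answer is 3*x*cos(2*x)/2 - 3*sin(2*x)/4.
Step 1. Integrate ∫(-3*x*sin(2*x)) dx by parts with u = x, dv = (-3*sin(2*x)) dx, so v = 3*cos(2*x)/2: now 3*x*cos(2*x)/2 + ∫(-3*cos(2*x)/2) dx.
Step 2. Evaluate the standard form: now 3*x*cos(2*x)/2 - 3*sin(2*x)/4.
Answer: 3*x*cos(2*x)/2 - 3*sin(2*x)/4.


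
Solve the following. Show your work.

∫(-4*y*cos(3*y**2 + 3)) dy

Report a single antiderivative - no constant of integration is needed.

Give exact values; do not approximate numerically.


Step 1. Substitute u = y**2 + 1, turning ∫(-4*y*cos(3*y**2 + 3)) dy into ∫(-2*cos(3*u)) du: now ∫(-2*cos(3*u)) du.
Step 2. Evaluate the standard form: now -2*sin(3*u)/3.
Step 3. Substitute back u = y**2 + 1: now -2*sin(3*y**2 + 3)/3.
Answer: -2*sin(3*y**2 + 3)/3.


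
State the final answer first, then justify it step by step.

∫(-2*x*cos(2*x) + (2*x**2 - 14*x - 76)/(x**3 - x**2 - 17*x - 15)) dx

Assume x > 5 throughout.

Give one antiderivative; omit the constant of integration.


The answer is -x*sin(2*x) - 2*log(x - 5) + 5*log(x + 1) - log(x + 3) - cos(2*x)/2.
Step 1. Rewrite: now ∫(-2*x*cos(2*x)) dx + ∫((2*x**2 - 14*x - 76)/(x**3 - x**2 - 17*x - 15)) dx.
Step 2. Decompose ∫((2*x**2 - 14*x - 76)/(x**3 - x**2 - 17*x - 15)) dx by partial fractions, (2*x**2 - 14*x - 76)/(x**3 - x**2 - 17*x - 15) = -1/(x + 3) + 5/(x + 1) - 2/(x - 5): now ∫(-2*x*cos(2*x)) dx + ∫(-2/(x - 5)) dx + ∫(5/(x + 1)) dx + ∫(-1/(x + 3)) dx.
Step 3. Evaluate the standard form [assuming x > 5]: now -2*log(x - 5) + ∫(-2*x*cos(2*x)) dx + ∫(5/(x + 1)) dx + ∫(-1/(x + 3)) dx.
Step 4. Evaluate the standard form [assuming x > -1]: now -2*log(x - 5) + 5*log(x + 1) + ∫(-2*x*cos(2*x)) dx + ∫(-1/(x + 3)) dx.
Step 5. Evaluate the standard form [assuming x > -3]: now -2*log(x - 5) + 5*log(x + 1) - log(x + 3) + ∫(-2*x*cos(2*x)) dx.
Step 6. Integrate ∫(-2*x*cos(2*x)) dx by parts with u = x, dv = (-2*cos(2*x)) dx, so v = -sin(2*x): now -x*sin(2*x) - 2*log(x - 5) + 5*log(x + 1) - log(x + 3) + ∫(sin(2*x)) dx.
Step 7. Evaluate the standard form: now -x*sin(2*x) - 2*log(x - 5) + 5*log(x + 1) - log(x + 3) - cos(2*x)/2.
Answer: -x*sin(2*x) - 2*log(x - 5) + 5*log(x + 1) - log(x + 3) - cos(2*x)/2.


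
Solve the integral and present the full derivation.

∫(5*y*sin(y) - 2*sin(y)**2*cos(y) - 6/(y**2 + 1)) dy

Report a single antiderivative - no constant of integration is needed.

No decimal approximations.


Step 1. Rewrite: now ∫(5*y*sin(y)) dy + ∫(-2*sin(y)**2*cos(y)) dy + ∫(-6/(y**2 + 1)) dy.
Step 2. Integrate ∫(5*y*sin(y)) dy by parts with u = y, dv = (5*sin(y)) dy, so v = -5*cos(y): now -5*y*cos(y) + ∫(-2*sin(y)**2*cos(y)) dy + ∫(-6/(y**2 + 1)) dy + ∫(5*cos(y)) dy.
Step 3. Evaluate the standard form: now -5*y*cos(y) + 5*sin(y) + ∫(-2*sin(y)**2*cos(y)) dy + ∫(-6/(y**2 + 1)) dy.
Step 4. Evaluate the standard form: now -5*y*cos(y) + 5*sin(y) - 6*atan(y) + ∫(-2*sin(y)**2*cos(y)) dy.
Step 5. Substitute u = sin(y), turning ∫(-2*sin(y)**2*cos(y)) dy into ∫(-2*u**2) du: now -5*y*cos(y) + 5*sin(y) - 6*atan(y) + ∫(-2*u**2) du.
Step 6. Evaluate the standard form: now -2*u**3/3 - 5*y*cos(y) + 5*sin(y) - 6*atan(y).
Step 7. Substitute back u = sin(y): now -5*y*cos(y) - 2*sin(y)**3/3 + 5*sin(y) - 6*atan(y).
Answer: -5*y*cos(y) - 2*sin(y)**3/3 + 5*sin(y) - 6*atan(y).


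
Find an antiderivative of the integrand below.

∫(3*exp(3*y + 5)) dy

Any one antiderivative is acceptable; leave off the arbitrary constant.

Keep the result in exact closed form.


Answer: exp(3*y + 5).


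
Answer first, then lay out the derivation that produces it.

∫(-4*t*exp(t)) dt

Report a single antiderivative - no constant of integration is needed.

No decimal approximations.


The answer is -4*t*exp(t) + 4*exp(t).
Step 1. Integrate ∫(-4*t*exp(t)) dt by parts with u = t, dv = (-4*exp(t)) dt, so v = -4*exp(t): now -4*t*exp(t) + ∫(4*exp(t)) dt.
Step 2. Evaluate the standard form: now -4*t*exp(t) + 4*exp(t).
Answer: -4*t*exp(t) + 4*exp(t).


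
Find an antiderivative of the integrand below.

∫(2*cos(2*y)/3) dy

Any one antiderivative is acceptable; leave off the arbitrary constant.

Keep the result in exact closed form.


Answer: sin(2*y)/3.


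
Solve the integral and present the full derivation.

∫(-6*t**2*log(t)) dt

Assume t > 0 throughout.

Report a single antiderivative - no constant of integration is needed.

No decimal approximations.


Step 1. Integrate ∫(-6*t**2*log(t)) dt by parts with u = log(t), dv = (-6*t**2) dt, so v = -2*t**3 [assuming t > 0]: now -2*t**3*log(t) + ∫(2*t**2) dt.
Step 2. Evaluate the standard form: now -2*t**3*log(t) + 2*t**3/3.
Answer: -2*t**3*log(t) + 2*t**3/3.


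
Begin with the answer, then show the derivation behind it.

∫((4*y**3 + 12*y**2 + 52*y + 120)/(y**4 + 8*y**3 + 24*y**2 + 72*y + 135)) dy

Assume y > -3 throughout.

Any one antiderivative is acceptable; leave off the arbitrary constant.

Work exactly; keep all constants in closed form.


The answer is -log(y + 3) + 5*log(y + 5) + 2*atan(y/3)/3.
Step 1. Decompose ∫((4*y**3 + 12*y**2 + 52*y + 120)/(y**4 + 8*y**3 + 24*y**2 + 72*y + 135)) dy by partial fractions, (4*y**3 + 12*y**2 + 52*y + 120)/(y**4 + 8*y**3 + 24*y**2 + 72*y + 135) = 2/(y**2 + 9) + 5/(y + 5) - 1/(y + 3): now ∫(-1/(y + 3)) dy + ∫(5/(y + 5)) dy + ∫(2/(y**2 + 9)) dy.
Step 2. Evaluate the standard form [assuming y > -5]: now 5*log(y + 5) + ∫(-1/(y + 3)) dy + ∫(2/(y**2 + 9)) dy.
Step 3. Evaluate the standard form [assuming y > -3]: now -log(y + 3) + 5*log(y + 5) + ∫(2/(y**2 + 9)) dy.
Step 4. Evaluate the standard form: now -log(y + 3) + 5*log(y + 5) + 2*atan(y/3)/3.
Answer: -log(y + 3) + 5*log(y + 5) + 2*atan(y/3)/3.


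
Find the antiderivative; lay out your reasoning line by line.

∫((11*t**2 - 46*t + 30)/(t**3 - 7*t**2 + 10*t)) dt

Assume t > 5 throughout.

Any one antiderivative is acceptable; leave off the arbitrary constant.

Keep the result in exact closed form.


Step 1. Decompose ∫((11*t**2 - 46*t + 30)/(t**3 - 7*t**2 + 10*t)) dt by partial fractions, (11*t**2 - 46*t + 30)/(t**3 - 7*t**2 + 10*t) = 3/(t - 2) + 5/(t - 5) + 3/t: now ∫(3/t) dt + ∫(5/(t - 5)) dt + ∫(3/(t - 2)) dt.
Step 2. Evaluate the standard form [assuming t > 0]: now 3*log(t) + ∫(5/(t - 5)) dt + ∫(3/(t - 2)) dt.
Step 3. Evaluate the standard form [assuming t > 5]: now 3*log(t) + 5*log(t - 5) + ∫(3/(t - 2)) dt.
Step 4. Evaluate the standard form [assuming t > 2]: now 3*log(t) + 5*log(t - 5) + 3*log(t - 2).
Answer: 3*log(t) + 5*log(t - 5) + 3*log(t - 2).


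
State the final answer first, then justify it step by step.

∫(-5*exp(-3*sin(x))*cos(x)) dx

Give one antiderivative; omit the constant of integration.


The answer is 5*exp(-3*sin(x))/3.
Step 1. Substitute u = sin(x), turning ∫(-5*exp(-3*sin(x))*cos(x)) dx into ∫(-5*exp(-3*u)) du: now ∫(-5*exp(-3*u)) du.
Step 2. Evaluate the standard form: now 5*exp(-3*u)/3.
Step 3. Substitute back u = sin(x): now 5*exp(-3*sin(x))/3.
Answer: 5*exp(-3*sin(x))/3.


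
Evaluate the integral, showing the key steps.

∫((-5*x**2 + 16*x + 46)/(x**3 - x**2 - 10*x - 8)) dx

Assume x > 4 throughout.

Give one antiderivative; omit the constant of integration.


Step 1. Decompose ∫((-5*x**2 + 16*x + 46)/(x**3 - x**2 - 10*x - 8)) dx by partial fractions, (-5*x**2 + 16*x + 46)/(x**3 - x**2 - 10*x - 8) = -1/(x + 2) - 5/(x + 1) + 1/(x - 4): now ∫(1/(x - 4)) dx + ∫(-5/(x + 1)) dx + ∫(-1/(x + 2)) dx.
Step 2. Evaluate the standard form [assuming x > 4]: now log(x - 4) + ∫(-5/(x + 1)) dx + ∫(-1/(x + 2)) dx.
Step 3. Evaluate the standard form [assuming x > -2]: now log(x - 4) - log(x + 2) + ∫(-5/(x + 1)) dx.
Step 4. Evaluate the standard form [assuming x > -1]: now log(x - 4) - 5*log(x + 1) - log(x + 2).
Answer: log(x - 4) - 5*log(x + 1) - log(x + 2).


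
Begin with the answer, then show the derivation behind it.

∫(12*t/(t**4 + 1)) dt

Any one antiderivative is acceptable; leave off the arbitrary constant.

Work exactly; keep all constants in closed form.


The answer is 6*atan(t**2).
Step 1. Substitute u = t**2, turning ∫(12*t/(t**4 + 1)) dt into ∫(6/(u**2 + 1)) du: now ∫(6/(u**2 + 1)) du.
Step 2. Evaluate the standard form: now 6*atan(u).
Step 3. Substitute back u = t**2: now 6*atan(t**2).
Answer: 6*atan(t**2).


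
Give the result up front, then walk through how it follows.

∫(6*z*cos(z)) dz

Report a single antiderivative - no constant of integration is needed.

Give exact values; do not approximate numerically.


The answer is 6*z*sin(z) + 6*cos(z).
Step 1. Integrate ∫(6*z*cos(z)) dz by parts with u = z, dv = (6*cos(z)) dz, so v = 6*sin(z): now 6*z*sin(z) + ∫(-6*sin(z)) dz.
Step 2. Evaluate the standard form: now 6*z*sin(z) + 6*cos(z).
Answer: 6*z*sin(z) + 6*cos(z).


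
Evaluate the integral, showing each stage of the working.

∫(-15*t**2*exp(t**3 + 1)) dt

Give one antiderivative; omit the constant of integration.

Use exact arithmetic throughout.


Step 1. Substitute u = t**3 + 1, turning ∫(-15*t**2*exp(t**3 + 1)) dt into ∫(-5*exp(u)) du: now ∫(-5*exp(u)) du.
Step 2. Evaluate the standard form: now -5*exp(u).
Step 3. Substitute back u = t**3 + 1: now -5*exp(t**3 + 1).
Answer: -5*exp(t**3 + 1).


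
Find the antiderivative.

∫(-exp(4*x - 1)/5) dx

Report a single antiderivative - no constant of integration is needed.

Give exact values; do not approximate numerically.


Answer: -exp(4*x - 1)/20.


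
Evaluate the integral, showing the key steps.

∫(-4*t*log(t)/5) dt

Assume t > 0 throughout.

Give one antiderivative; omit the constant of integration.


Step 1. Integrate ∫(-4*t*log(t)/5) dt by parts with u = log(t), dv = (-4*t/5) dt, so v = -2*t**2/5 [assuming t > 0]: now -2*t**2*log(t)/5 + ∫(2*t/5) dt.
Step 2. Evaluate the standard form: now -2*t**2*log(t)/5 + t**2/5.
Answer: -2*t**2*log(t)/5 + t**2/5.


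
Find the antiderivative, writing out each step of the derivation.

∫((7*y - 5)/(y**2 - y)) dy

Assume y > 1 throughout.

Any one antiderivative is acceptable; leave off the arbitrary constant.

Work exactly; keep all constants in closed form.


Step 1. Decompose ∫((7*y - 5)/(y**2 - y)) dy by partial fractions, (7*y - 5)/(y**2 - y) = 2/(y - 1) + 5/y: now ∫(5/y) dy + ∫(2/(y - 1)) dy.
Step 2. Evaluate the standard form [assuming y > 0]: now 5*log(y) + ∫(2/(y - 1)) dy.
Step 3. Evaluate the standard form [assuming y > 1]: now 5*log(y) + 2*log(y - 1).
Answer: 5*log(y) + 2*log(y - 1).


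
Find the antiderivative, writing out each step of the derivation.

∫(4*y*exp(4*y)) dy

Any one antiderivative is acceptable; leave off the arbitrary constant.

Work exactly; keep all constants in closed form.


Step 1. Integrate ∫(4*y*exp(4*y)) dy by parts with u = y, dv = (4*exp(4*y)) dy, so v = exp(4*y): now y*exp(4*y) + ∫(-exp(4*y)) dy.
Step 2. Evaluate the standard form: now y*exp(4*y) - exp(4*y)/4.
Answer: y*exp(4*y) - exp(4*y)/4.


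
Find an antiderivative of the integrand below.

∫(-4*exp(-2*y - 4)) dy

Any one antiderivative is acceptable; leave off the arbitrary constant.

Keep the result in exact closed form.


Answer: 2*exp(-2*y - 4).


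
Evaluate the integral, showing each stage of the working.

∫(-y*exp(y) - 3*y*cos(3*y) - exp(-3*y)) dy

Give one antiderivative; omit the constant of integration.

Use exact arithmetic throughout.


Step 1. Rewrite: now ∫(-y*exp(y)) dy + ∫(-3*y*cos(3*y)) dy + ∫(-exp(-3*y)) dy.
Step 2. Integrate ∫(-3*y*cos(3*y)) dy by parts with u = y, dv = (-3*cos(3*y)) dy, so v = -sin(3*y): now -y*sin(3*y) + ∫(-y*exp(y)) dy + ∫(-exp(-3*y)) dy + ∫(sin(3*y)) dy.
Step 3. Evaluate the standard form: now -y*sin(3*y) - cos(3*y)/3 + ∫(-y*exp(y)) dy + ∫(-exp(-3*y)) dy.
Step 4. Evaluate the standard form: now -y*sin(3*y) - cos(3*y)/3 + ∫(-y*exp(y)) dy + exp(-3*y)/3.
Step 5. Integrate ∫(-y*exp(y)) dy by parts with u = y, dv = (-exp(y)) dy, so v = -exp(y): now -y*exp(y) - y*sin(3*y) - cos(3*y)/3 + ∫(exp(y)) dy + exp(-3*y)/3.
Step 6. Evaluate the standard form: now -y*exp(y) - y*sin(3*y) + exp(y) - cos(3*y)/3 + exp(-3*y)/3.
Answer: -y*exp(y) - y*sin(3*y) + exp(y) - cos(3*y)/3 + exp(-3*y)/3.


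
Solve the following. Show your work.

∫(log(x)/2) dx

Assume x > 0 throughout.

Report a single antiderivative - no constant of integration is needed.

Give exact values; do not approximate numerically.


Step 1. Integrate ∫(log(x)/2) dx by parts with u = log(x), dv = (1/2) dx, so v = x/2 [assuming x > 0]: now x*log(x)/2 + ∫(-1/2) dx.
Step 2. Evaluate the standard form: now x*log(x)/2 - x/2.
Answer: x*log(x)/2 - x/2.


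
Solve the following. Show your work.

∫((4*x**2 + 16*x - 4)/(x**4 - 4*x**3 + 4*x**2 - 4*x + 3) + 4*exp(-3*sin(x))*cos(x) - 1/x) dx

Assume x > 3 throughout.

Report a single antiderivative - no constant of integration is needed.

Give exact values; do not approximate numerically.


Step 1. Rewrite: now ∫(-1/x) dx + ∫((4*x**2 + 16*x - 4)/(x**4 - 4*x**3 + 4*x**2 - 4*x + 3)) dx + ∫(4*exp(-3*sin(x))*cos(x)) dx.
Step 2. Evaluate the standard form [assuming x > 0]: now -log(x) + ∫((4*x**2 + 16*x - 4)/(x**4 - 4*x**3 + 4*x**2 - 4*x + 3)) dx + ∫(4*exp(-3*sin(x))*cos(x)) dx.
Step 3. Decompose ∫((4*x**2 + 16*x - 4)/(x**4 - 4*x**3 + 4*x**2 - 4*x + 3)) dx by partial fractions, (4*x**2 + 16*x - 4)/(x**4 - 4*x**3 + 4*x**2 - 4*x + 3) = -4/(x**2 + 1) - 4/(x - 1) + 4/(x - 3): now -log(x) + ∫(4*exp(-3*sin(x))*cos(x)) dx + ∫(4/(x - 3)) dx + ∫(-4/(x - 1)) dx + ∫(-4/(x**2 + 1)) dx.
Step 4. Evaluate the standard form [assuming x > 3]: now -log(x) + 4*log(x - 3) + ∫(4*exp(-3*sin(x))*cos(x)) dx + ∫(-4/(x - 1)) dx + ∫(-4/(x**2 + 1)) dx.
Step 5. Evaluate the standard form [assuming x > 1]: now -log(x) + 4*log(x - 3) - 4*log(x - 1) + ∫(4*exp(-3*sin(x))*cos(x)) dx + ∫(-4/(x**2 + 1)) dx.
Step 6. Evaluate the standard form: now -log(x) + 4*log(x - 3) - 4*log(x - 1) - 4*atan(x) + ∫(4*exp(-3*sin(x))*cos(x)) dx.
Step 7. Substitute u = sin(x), turning ∫(4*exp(-3*sin(x))*cos(x)) dx into ∫(4*exp(-3*u)) du: now -log(x) + 4*log(x - 3) - 4*log(x - 1) - 4*atan(x) + ∫(4*exp(-3*u)) du.
Step 8. Evaluate the standard form: now -log(x) + 4*log(x - 3) - 4*log(x - 1) - 4*atan(x) - 4*exp(-3*u)/3.
Step 9. Substitute back u = sin(x): now -log(x) + 4*log(x - 3) - 4*log(x - 1) - 4*atan(x) - 4*exp(-3*sin(x))/3.
Answer: -log(x) + 4*log(x - 3) - 4*log(x - 1) - 4*atan(x) - 4*exp(-3*sin(x))/3.


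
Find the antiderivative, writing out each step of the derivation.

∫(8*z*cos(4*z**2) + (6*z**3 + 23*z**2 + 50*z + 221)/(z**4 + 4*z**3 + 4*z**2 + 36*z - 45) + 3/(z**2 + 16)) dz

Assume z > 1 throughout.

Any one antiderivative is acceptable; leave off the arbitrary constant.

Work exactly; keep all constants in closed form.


Step 1. Rewrite: now ∫(8*z*cos(4*z**2)) dz + ∫((6*z**3 + 23*z**2 + 50*z + 221)/(z**4 + 4*z**3 + 4*z**2 + 36*z - 45)) dz + ∫(3/(z**2 + 16)) dz.
Step 2. Decompose ∫((6*z**3 + 23*z**2 + 50*z + 221)/(z**4 + 4*z**3 + 4*z**2 + 36*z - 45)) dz by partial fractions, (6*z**3 + 23*z**2 + 50*z + 221)/(z**4 + 4*z**3 + 4*z**2 + 36*z - 45) = -1/(z**2 + 9) + 1/(z + 5) + 5/(z - 1): now ∫(8*z*cos(4*z**2)) dz + ∫(5/(z - 1)) dz + ∫(1/(z + 5)) dz + ∫(-1/(z**2 + 9)) dz + ∫(3/(z**2 + 16)) dz.
Step 3. Evaluate the standard form [assuming z > 1]: now 5*log(z - 1) + ∫(8*z*cos(4*z**2)) dz + ∫(1/(z + 5)) dz + ∫(-1/(z**2 + 9)) dz + ∫(3/(z**2 + 16)) dz.
Step 4. Evaluate the standard form [assuming z > -5]: now 5*log(z - 1) + log(z + 5) + ∫(8*z*cos(4*z**2)) dz + ∫(-1/(z**2 + 9)) dz + ∫(3/(z**2 + 16)) dz.
Step 5. Evaluate the standard form: now 5*log(z - 1) + log(z + 5) - atan(z/3)/3 + ∫(8*z*cos(4*z**2)) dz + ∫(3/(z**2 + 16)) dz.
Step 6. Substitute u = z**2, turning ∫(8*z*cos(4*z**2)) dz into ∫(4*cos(4*u)) du: now 5*log(z - 1) + log(z + 5) - atan(z/3)/3 + ∫(3/(z**2 + 16)) dz + ∫(4*cos(4*u)) du.
Step 7. Evaluate the standard form: now 5*log(z - 1) + log(z + 5) + sin(4*u) - atan(z/3)/3 + ∫(3/(z**2 + 16)) dz.
Step 8. Substitute back u = z**2: now 5*log(z - 1) + log(z + 5) + sin(4*z**2) - atan(z/3)/3 + ∫(3/(z**2 + 16)) dz.
Step 9. Evaluate the standard form: now 5*log(z - 1) + log(z + 5) + sin(4*z**2) + 3*atan(z/4)/4 - atan(z/3)/3.
Answer: 5*log(z - 1) + log(z + 5) + sin(4*z**2) + 3*atan(z/4)/4 - atan(z/3)/3.


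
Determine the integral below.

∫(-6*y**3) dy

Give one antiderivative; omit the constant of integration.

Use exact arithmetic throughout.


Answer: -3*y**4/2.


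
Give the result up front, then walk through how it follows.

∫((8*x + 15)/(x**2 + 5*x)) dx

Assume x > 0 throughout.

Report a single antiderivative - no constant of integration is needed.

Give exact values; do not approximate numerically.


The answer is 3*log(x) + 5*log(x + 5).
Step 1. Decompose ∫((8*x + 15)/(x**2 + 5*x)) dx by partial fractions, (8*x + 15)/(x**2 + 5*x) = 5/(x + 5) + 3/x: now ∫(3/x) dx + ∫(5/(x + 5)) dx.
Step 2. Evaluate the standard form [assuming x > 0]: now 3*log(x) + ∫(5/(x + 5)) dx.
Step 3. Evaluate the standard form [assuming x > -5]: now 3*log(x) + 5*log(x + 5).
Answer: 3*log(x) + 5*log(x + 5).


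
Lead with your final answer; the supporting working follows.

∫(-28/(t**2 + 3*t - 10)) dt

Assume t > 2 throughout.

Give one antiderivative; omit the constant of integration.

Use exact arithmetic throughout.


The answer is -4*log(t - 2) + 4*log(t + 5).
Step 1. Decompose ∫(-28/(t**2 + 3*t - 10)) dt by partial fractions, -28/(t**2 + 3*t - 10) = 4/(t + 5) - 4/(t - 2): now ∫(-4/(t - 2)) dt + ∫(4/(t + 5)) dt.
Step 2. Evaluate the standard form [assuming t > -5]: now 4*log(t + 5) + ∫(-4/(t - 2)) dt.
Step 3. Evaluate the standard form [assuming t > 2]: now -4*log(t - 2) + 4*log(t + 5).
Answer: -4*log(t - 2) + 4*log(t + 5).


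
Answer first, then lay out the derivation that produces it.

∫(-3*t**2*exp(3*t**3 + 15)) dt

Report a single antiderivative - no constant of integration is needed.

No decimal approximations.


The answer is -exp(3*t**3 + 15)/3.
Step 1. Substitute u = t**3 + 5, turning ∫(-3*t**2*exp(3*t**3 + 15)) dt into ∫(-exp(3*u)) du: now ∫(-exp(3*u)) du.
Step 2. Evaluate the standard form: now -exp(3*u)/3.
Step 3. Substitute back u = t**3 + 5: now -exp(3*t**3 + 15)/3.
Answer: -exp(3*t**3 + 15)/3.


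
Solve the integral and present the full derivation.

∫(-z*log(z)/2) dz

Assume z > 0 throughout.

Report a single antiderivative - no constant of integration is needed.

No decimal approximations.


Step 1. Integrate ∫(-z*log(z)/2) dz by parts with u = log(z), dv = (-z/2) dz, so v = -z**2/4 [assuming z > 0]: now -z**2*log(z)/4 + ∫(z/4) dz.
Step 2. Evaluate the standard form: now -z**2*log(z)/4 + z**2/8.
Answer: -z**2*log(z)/4 + z**2/8.


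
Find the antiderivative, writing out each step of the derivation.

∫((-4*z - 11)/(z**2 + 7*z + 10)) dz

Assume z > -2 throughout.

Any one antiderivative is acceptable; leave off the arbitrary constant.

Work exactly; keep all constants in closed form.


Step 1. Decompose ∫((-4*z - 11)/(z**2 + 7*z + 10)) dz by partial fractions, (-4*z - 11)/(z**2 + 7*z + 10) = -3/(z + 5) - 1/(z + 2): now ∫(-1/(z + 2)) dz + ∫(-3/(z + 5)) dz.
Step 2. Evaluate the standard form [assuming z > -2]: now -log(z + 2) + ∫(-3/(z + 5)) dz.
Step 3. Evaluate the standard form [assuming z > -5]: now -log(z + 2) - 3*log(z + 5).
Answer: -log(z + 2) - 3*log(z + 5).


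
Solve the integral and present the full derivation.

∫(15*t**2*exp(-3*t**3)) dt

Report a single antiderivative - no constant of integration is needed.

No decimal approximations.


Step 1. Substitute u = t**3, turning ∫(15*t**2*exp(-3*t**3)) dt into ∫(5*exp(-3*u)) du: now ∫(5*exp(-3*u)) du.
Step 2. Evaluate the standard form: now -5*exp(-3*u)/3.
Step 3. Substitute back u = t**3: now -5*exp(-3*t**3)/3.
Answer: -5*exp(-3*t**3)/3.


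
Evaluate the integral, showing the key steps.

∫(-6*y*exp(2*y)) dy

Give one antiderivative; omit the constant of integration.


Step 1. Integrate ∫(-6*y*exp(2*y)) dy by parts with u = y, dv = (-6*exp(2*y)) dy, so v = -3*exp(2*y): now -3*y*exp(2*y) + ∫(3*exp(2*y)) dy.
Step 2. Evaluate the standard form: now -3*y*exp(2*y) + 3*exp(2*y)/2.
Answer: -3*y*exp(2*y) + 3*exp(2*y)/2.


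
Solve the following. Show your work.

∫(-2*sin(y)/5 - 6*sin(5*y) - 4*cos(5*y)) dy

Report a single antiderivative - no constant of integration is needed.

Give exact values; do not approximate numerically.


Step 1. Rewrite: now ∫(-2*sin(y)/5) dy + ∫(-6*sin(5*y)) dy + ∫(-4*cos(5*y)) dy.
Step 2. Evaluate the standard form: now 6*cos(5*y)/5 + ∫(-2*sin(y)/5) dy + ∫(-4*cos(5*y)) dy.
Step 3. Evaluate the standard form: now -4*sin(5*y)/5 + 6*cos(5*y)/5 + ∫(-2*sin(y)/5) dy.
Step 4. Evaluate the standard form: now -4*sin(5*y)/5 + 2*cos(y)/5 + 6*cos(5*y)/5.
Answer: -4*sin(5*y)/5 + 2*cos(y)/5 + 6*cos(5*y)/5.


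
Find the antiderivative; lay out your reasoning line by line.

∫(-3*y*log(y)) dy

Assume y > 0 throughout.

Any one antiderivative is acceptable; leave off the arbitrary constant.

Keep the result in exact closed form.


Step 1. Integrate ∫(-3*y*log(y)) dy by parts with u = log(y), dv = (-3*y) dy, so v = -3*y**2/2 [assuming y > 0]: now -3*y**2*log(y)/2 + ∫(3*y/2) dy.
Step 2. Evaluate the standard form: now -3*y**2*log(y)/2 + 3*y**2/4.
Answer: -3*y**2*log(y)/2 + 3*y**2/4.


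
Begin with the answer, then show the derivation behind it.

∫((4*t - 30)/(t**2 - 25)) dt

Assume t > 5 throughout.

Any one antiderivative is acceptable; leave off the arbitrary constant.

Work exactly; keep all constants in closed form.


The answer is -log(t - 5) + 5*log(t + 5).
Step 1. Decompose ∫((4*t - 30)/(t**2 - 25)) dt by partial fractions, (4*t - 30)/(t**2 - 25) = 5/(t + 5) - 1/(t - 5): now ∫(-1/(t - 5)) dt + ∫(5/(t + 5)) dt.
Step 2. Evaluate the standard form [assuming t > -5]: now 5*log(t + 5) + ∫(-1/(t - 5)) dt.
Step 3. Evaluate the standard form [assuming t > 5]: now -log(t - 5) + 5*log(t + 5).
Answer: -log(t - 5) + 5*log(t + 5).


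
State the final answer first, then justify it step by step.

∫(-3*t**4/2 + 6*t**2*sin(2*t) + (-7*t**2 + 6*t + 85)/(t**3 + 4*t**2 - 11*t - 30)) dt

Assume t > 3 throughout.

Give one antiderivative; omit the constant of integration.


The answer is -3*t**5/10 - 3*t**2*cos(2*t) + 3*t*sin(2*t) + log(t - 3) - 3*log(t + 2) - 5*log(t + 5) + 3*cos(2*t)/2.
Step 1. Rewrite: now ∫(-3*t**4/2) dt + ∫(6*t**2*sin(2*t)) dt + ∫((-7*t**2 + 6*t + 85)/(t**3 + 4*t**2 - 11*t - 30)) dt.
Step 2. Evaluate the standard form: now -3*t**5/10 + ∫(6*t**2*sin(2*t)) dt + ∫((-7*t**2 + 6*t + 85)/(t**3 + 4*t**2 - 11*t - 30)) dt.
Step 3. Decompose ∫((-7*t**2 + 6*t + 85)/(t**3 + 4*t**2 - 11*t - 30)) dt by partial fractions, (-7*t**2 + 6*t + 85)/(t**3 + 4*t**2 - 11*t - 30) = -5/(t + 5) - 3/(t + 2) + 1/(t - 3): now -3*t**5/10 + ∫(6*t**2*sin(2*t)) dt + ∫(1/(t - 3)) dt + ∫(-3/(t + 2)) dt + ∫(-5/(t + 5)) dt.
Step 4. Evaluate the standard form [assuming t > -2]: now -3*t**5/10 - 3*log(t + 2) + ∫(6*t**2*sin(2*t)) dt + ∫(1/(t - 3)) dt + ∫(-5/(t + 5)) dt.
Step 5. Evaluate the standard form [assuming t > 3]: now -3*t**5/10 + log(t - 3) - 3*log(t + 2) + ∫(6*t**2*sin(2*t)) dt + ∫(-5/(t + 5)) dt.
Step 6. Evaluate the standard form [assuming t > -5]: now -3*t**5/10 + log(t - 3) - 3*log(t + 2) - 5*log(t + 5) + ∫(6*t**2*sin(2*t)) dt.
Step 7. Integrate ∫(6*t**2*sin(2*t)) dt by parts with u = t**2, dv = (6*sin(2*t)) dt, so v = -3*cos(2*t): now -3*t**5/10 - 3*t**2*cos(2*t) + log(t - 3) - 3*log(t + 2) - 5*log(t + 5) + ∫(6*t*cos(2*t)) dt.
Step 8. Integrate ∫(6*t*cos(2*t)) dt by parts with u = t, dv = (6*cos(2*t)) dt, so v = 3*sin(2*t): now -3*t**5/10 - 3*t**2*cos(2*t) + 3*t*sin(2*t) + log(t - 3) - 3*log(t + 2) - 5*log(t + 5) + ∫(-3*sin(2*t)) dt.
Step 9. Evaluate the standard form: now -3*t**5/10 - 3*t**2*cos(2*t) + 3*t*sin(2*t) + log(t - 3) - 3*log(t + 2) - 5*log(t + 5) + 3*cos(2*t)/2.
Answer: -3*t**5/10 - 3*t**2*cos(2*t) + 3*t*sin(2*t) + log(t - 3) - 3*log(t + 2) - 5*log(t + 5) + 3*cos(2*t)/2.


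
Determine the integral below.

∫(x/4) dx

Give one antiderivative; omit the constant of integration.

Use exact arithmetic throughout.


Answer: x**2/8.


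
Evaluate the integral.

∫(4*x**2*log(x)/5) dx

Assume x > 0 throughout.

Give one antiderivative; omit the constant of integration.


Answer: 4*x**3*log(x)/15 - 4*x**3/45.


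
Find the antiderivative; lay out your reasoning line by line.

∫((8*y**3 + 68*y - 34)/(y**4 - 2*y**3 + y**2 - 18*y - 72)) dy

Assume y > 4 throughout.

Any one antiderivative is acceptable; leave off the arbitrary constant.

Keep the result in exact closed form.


Step 1. Decompose ∫((8*y**3 + 68*y - 34)/(y**4 - 2*y**3 + y**2 - 18*y - 72)) dy by partial fractions, (8*y**3 + 68*y - 34)/(y**4 - 2*y**3 + y**2 - 18*y - 72) = 2/(y**2 + 9) + 3/(y + 2) + 5/(y - 4): now ∫(5/(y - 4)) dy + ∫(3/(y + 2)) dy + ∫(2/(y**2 + 9)) dy.
Step 2. Evaluate the standard form [assuming y > -2]: now 3*log(y + 2) + ∫(5/(y - 4)) dy + ∫(2/(y**2 + 9)) dy.
Step 3. Evaluate the standard form [assuming y > 4]: now 5*log(y - 4) + 3*log(y + 2) + ∫(2/(y**2 + 9)) dy.
Step 4. Evaluate the standard form: now 5*log(y - 4) + 3*log(y + 2) + 2*atan(y/3)/3.
Answer: 5*log(y - 4) + 3*log(y + 2) + 2*atan(y/3)/3.


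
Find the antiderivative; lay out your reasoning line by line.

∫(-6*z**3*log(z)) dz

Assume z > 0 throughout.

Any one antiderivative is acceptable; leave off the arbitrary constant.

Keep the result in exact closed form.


Step 1. Integrate ∫(-6*z**3*log(z)) dz by parts with u = log(z), dv = (-6*z**3) dz, so v = -3*z**4/2 [assuming z > 0]: now -3*z**4*log(z)/2 + ∫(3*z**3/2) dz.
Step 2. Evaluate the standard form: now -3*z**4*log(z)/2 + 3*z**4/8.
Answer: -3*z**4*log(z)/2 + 3*z**4/8.


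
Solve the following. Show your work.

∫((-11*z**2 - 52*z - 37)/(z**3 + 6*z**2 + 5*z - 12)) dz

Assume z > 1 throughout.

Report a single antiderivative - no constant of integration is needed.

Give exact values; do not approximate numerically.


Step 1. Decompose ∫((-11*z**2 - 52*z - 37)/(z**3 + 6*z**2 + 5*z - 12)) dz by partial fractions, (-11*z**2 - 52*z - 37)/(z**3 + 6*z**2 + 5*z - 12) = -1/(z + 4) - 5/(z + 3) - 5/(z - 1): now ∫(-5/(z - 1)) dz + ∫(-5/(z + 3)) dz + ∫(-1/(z + 4)) dz.
Step 2. Evaluate the standard form [assuming z > -3]: now -5*log(z + 3) + ∫(-5/(z - 1)) dz + ∫(-1/(z + 4)) dz.
Step 3. Evaluate the standard form [assuming z > 1]: now -5*log(z - 1) - 5*log(z + 3) + ∫(-1/(z + 4)) dz.
Step 4. Evaluate the standard form [assuming z > -4]: now -5*log(z - 1) - 5*log(z + 3) - log(z + 4).
Answer: -5*log(z - 1) - 5*log(z + 3) - log(z + 4).


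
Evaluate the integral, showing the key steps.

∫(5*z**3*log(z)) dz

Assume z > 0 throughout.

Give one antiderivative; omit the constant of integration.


Step 1. Integrate ∫(5*z**3*log(z)) dz by parts with u = log(z), dv = (5*z**3) dz, so v = 5*z**4/4 [assuming z > 0]: now 5*z**4*log(z)/4 + ∫(-5*z**3/4) dz.
Step 2. Evaluate the standard form: now 5*z**4*log(z)/4 - 5*z**4/16.
Answer: 5*z**4*log(z)/4 - 5*z**4/16.


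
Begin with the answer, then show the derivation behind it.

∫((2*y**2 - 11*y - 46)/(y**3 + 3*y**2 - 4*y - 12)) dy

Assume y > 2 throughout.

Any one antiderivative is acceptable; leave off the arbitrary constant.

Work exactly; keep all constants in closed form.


The answer is -3*log(y - 2) + 4*log(y + 2) + log(y + 3).
Step 1. Decompose ∫((2*y**2 - 11*y - 46)/(y**3 + 3*y**2 - 4*y - 12)) dy by partial fractions, (2*y**2 - 11*y - 46)/(y**3 + 3*y**2 - 4*y - 12) = 1/(y + 3) + 4/(y + 2) - 3/(y - 2): now ∫(-3/(y - 2)) dy + ∫(4/(y + 2)) dy + ∫(1/(y + 3)) dy.
Step 2. Evaluate the standard form [assuming y > -2]: now 4*log(y + 2) + ∫(-3/(y - 2)) dy + ∫(1/(y + 3)) dy.
Step 3. Evaluate the standard form [assuming y > -3]: now 4*log(y + 2) + log(y + 3) + ∫(-3/(y - 2)) dy.
Step 4. Evaluate the standard form [assuming y > 2]: now -3*log(y - 2) + 4*log(y + 2) + log(y + 3).
Answer: -3*log(y - 2) + 4*log(y + 2) + log(y + 3).


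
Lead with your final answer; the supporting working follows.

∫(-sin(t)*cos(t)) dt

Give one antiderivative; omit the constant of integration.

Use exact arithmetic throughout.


The answer is -sin(t)**2/2.
Step 1. Substitute u = sin(t), turning ∫(-sin(t)*cos(t)) dt into ∫(-u) du: now ∫(-u) du.
Step 2. Evaluate the standard form: now -u**2/2.
Step 3. Substitute back u = sin(t): now -sin(t)**2/2.
Answer: -sin(t)**2/2.


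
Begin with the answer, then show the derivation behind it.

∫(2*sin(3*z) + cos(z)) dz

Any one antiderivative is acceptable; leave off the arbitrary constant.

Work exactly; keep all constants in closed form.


The answer is sin(z) - 2*cos(3*z)/3.
Step 1. Rewrite: now ∫(2*sin(3*z)) dz + ∫(cos(z)) dz.
Step 2. Evaluate the standard form: now sin(z) + ∫(2*sin(3*z)) dz.
Step 3. Evaluate the standard form: now sin(z) - 2*cos(3*z)/3.
Answer: sin(z) - 2*cos(3*z)/3.


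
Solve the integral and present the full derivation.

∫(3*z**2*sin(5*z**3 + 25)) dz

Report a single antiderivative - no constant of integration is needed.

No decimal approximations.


Step 1. Substitute u = z**3 + 5, turning ∫(3*z**2*sin(5*z**3 + 25)) dz into ∫(sin(5*u)) du: now ∫(sin(5*u)) du.
Step 2. Evaluate the standard form: now -cos(5*u)/5.
Step 3. Substitute back u = z**3 + 5: now -cos(5*z**3 + 25)/5.
Answer: -cos(5*z**3 + 25)/5.


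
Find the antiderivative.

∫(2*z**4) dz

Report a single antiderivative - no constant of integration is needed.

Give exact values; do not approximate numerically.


Answer: 2*z**5/5.


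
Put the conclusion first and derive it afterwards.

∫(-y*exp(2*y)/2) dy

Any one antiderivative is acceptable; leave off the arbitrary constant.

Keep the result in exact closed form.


The answer is -y*exp(2*y)/4 + exp(2*y)/8.
Step 1. Integrate ∫(-y*exp(2*y)/2) dy by parts with u = y, dv = (-exp(2*y)/2) dy, so v = -exp(2*y)/4: now -y*exp(2*y)/4 + ∫(exp(2*y)/4) dy.
Step 2. Evaluate the standard form: now -y*exp(2*y)/4 + exp(2*y)/8.
Answer: -y*exp(2*y)/4 + exp(2*y)/8.


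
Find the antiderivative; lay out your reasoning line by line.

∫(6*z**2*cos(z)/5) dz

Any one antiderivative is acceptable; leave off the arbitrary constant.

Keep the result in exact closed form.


Step 1. Integrate ∫(6*z**2*cos(z)/5) dz by parts with u = z**2, dv = (6*cos(z)/5) dz, so v = 6*sin(z)/5: now 6*z**2*sin(z)/5 + ∫(-12*z*sin(z)/5) dz.
Step 2. Integrate ∫(-12*z*sin(z)/5) dz by parts with u = z, dv = (-12*sin(z)/5) dz, so v = 12*cos(z)/5: now 6*z**2*sin(z)/5 + 12*z*cos(z)/5 + ∫(-12*cos(z)/5) dz.
Step 3. Evaluate the standard form: now 6*z**2*sin(z)/5 + 12*z*cos(z)/5 - 12*sin(z)/5.
Answer: 6*z**2*sin(z)/5 + 12*z*cos(z)/5 - 12*sin(z)/5.


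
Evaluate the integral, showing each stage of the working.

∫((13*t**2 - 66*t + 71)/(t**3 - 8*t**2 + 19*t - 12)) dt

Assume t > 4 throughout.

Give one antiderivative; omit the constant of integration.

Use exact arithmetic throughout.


Step 1. Decompose ∫((13*t**2 - 66*t + 71)/(t**3 - 8*t**2 + 19*t - 12)) dt by partial fractions, (13*t**2 - 66*t + 71)/(t**3 - 8*t**2 + 19*t - 12) = 3/(t - 1) + 5/(t - 3) + 5/(t - 4): now ∫(5/(t - 4)) dt + ∫(5/(t - 3)) dt + ∫(3/(t - 1)) dt.
Step 2. Evaluate the standard form [assuming t > 3]: now 5*log(t - 3) + ∫(5/(t - 4)) dt + ∫(3/(t - 1)) dt.
Step 3. Evaluate the standard form [assuming t > 4]: now 5*log(t - 4) + 5*log(t - 3) + ∫(3/(t - 1)) dt.
Step 4. Evaluate the standard form [assuming t > 1]: now 5*log(t - 4) + 5*log(t - 3) + 3*log(t - 1).
Answer: 5*log(t - 4) + 5*log(t - 3) + 3*log(t - 1).


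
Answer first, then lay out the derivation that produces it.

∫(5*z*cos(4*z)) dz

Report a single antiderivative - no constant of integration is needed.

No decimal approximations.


The answer is 5*z*sin(4*z)/4 + 5*cos(4*z)/16.
Step 1. Integrate ∫(5*z*cos(4*z)) dz by parts with u = z, dv = (5*cos(4*z)) dz, so v = 5*sin(4*z)/4: now 5*z*sin(4*z)/4 + ∫(-5*sin(4*z)/4) dz.
Step 2. Evaluate the standard form: now 5*z*sin(4*z)/4 + 5*cos(4*z)/16.
Answer: 5*z*sin(4*z)/4 + 5*cos(4*z)/16.


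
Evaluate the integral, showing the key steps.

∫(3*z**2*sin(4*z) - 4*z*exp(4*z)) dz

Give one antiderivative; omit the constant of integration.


Step 1. Rewrite: now ∫(-4*z*exp(4*z)) dz + ∫(3*z**2*sin(4*z)) dz.
Step 2. Integrate ∫(-4*z*exp(4*z)) dz by parts with u = z, dv = (-4*exp(4*z)) dz, so v = -exp(4*z): now -z*exp(4*z) + ∫(3*z**2*sin(4*z)) dz + ∫(exp(4*z)) dz.
Step 3. Evaluate the standard form: now -z*exp(4*z) + exp(4*z)/4 + ∫(3*z**2*sin(4*z)) dz.
Step 4. Integrate ∫(3*z**2*sin(4*z)) dz by parts with u = z**2, dv = (3*sin(4*z)) dz, so v = -3*cos(4*z)/4: now -3*z**2*cos(4*z)/4 - z*exp(4*z) + exp(4*z)/4 + ∫(3*z*cos(4*z)/2) dz.
Step 5. Integrate ∫(3*z*cos(4*z)/2) dz by parts with u = z, dv = (3*cos(4*z)/2) dz, so v = 3*sin(4*z)/8: now -3*z**2*cos(4*z)/4 - z*exp(4*z) + 3*z*sin(4*z)/8 + exp(4*z)/4 + ∫(-3*sin(4*z)/8) dz.
Step 6. Evaluate the standard form: now -3*z**2*cos(4*z)/4 - z*exp(4*z) + 3*z*sin(4*z)/8 + exp(4*z)/4 + 3*cos(4*z)/32.
Answer: -3*z**2*cos(4*z)/4 - z*exp(4*z) + 3*z*sin(4*z)/8 + exp(4*z)/4 + 3*cos(4*z)/32.


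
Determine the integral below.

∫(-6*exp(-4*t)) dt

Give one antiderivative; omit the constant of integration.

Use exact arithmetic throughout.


Answer: 3*exp(-4*t)/2.


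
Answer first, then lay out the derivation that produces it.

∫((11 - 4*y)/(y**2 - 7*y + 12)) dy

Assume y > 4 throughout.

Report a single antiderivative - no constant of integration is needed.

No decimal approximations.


The answer is -5*log(y - 4) + log(y - 3).
Step 1. Decompose ∫((11 - 4*y)/(y**2 - 7*y + 12)) dy by partial fractions, (11 - 4*y)/(y**2 - 7*y + 12) = 1/(y - 3) - 5/(y - 4): now ∫(-5/(y - 4)) dy + ∫(1/(y - 3)) dy.
Step 2. Evaluate the standard form [assuming y > 4]: now -5*log(y - 4) + ∫(1/(y - 3)) dy.
Step 3. Evaluate the standard form [assuming y > 3]: now -5*log(y - 4) + log(y - 3).
Answer: -5*log(y - 4) + log(y - 3).


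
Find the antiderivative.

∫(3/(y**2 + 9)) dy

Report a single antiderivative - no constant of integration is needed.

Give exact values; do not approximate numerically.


Answer: atan(y/3).


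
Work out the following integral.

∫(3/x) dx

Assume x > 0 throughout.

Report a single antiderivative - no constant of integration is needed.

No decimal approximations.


Answer: 3*log(x).


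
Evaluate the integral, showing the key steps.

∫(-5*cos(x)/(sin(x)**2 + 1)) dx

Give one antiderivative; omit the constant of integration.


Step 1. Substitute u = sin(x), turning ∫(-5*cos(x)/(sin(x)**2 + 1)) dx into ∫(-5/(u**2 + 1)) du: now ∫(-5/(u**2 + 1)) du.
Step 2. Evaluate the standard form: now -5*atan(u).
Step 3. Substitute back u = sin(x): now -5*atan(sin(x)).
Answer: -5*atan(sin(x)).


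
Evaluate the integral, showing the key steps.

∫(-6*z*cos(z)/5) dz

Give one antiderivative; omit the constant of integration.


Step 1. Integrate ∫(-6*z*cos(z)/5) dz by parts with u = z, dv = (-6*cos(z)/5) dz, so v = -6*sin(z)/5: now -6*z*sin(z)/5 + ∫(6*sin(z)/5) dz.
Step 2. Evaluate the standard form: now -6*z*sin(z)/5 - 6*cos(z)/5.
Answer: -6*z*sin(z)/5 - 6*cos(z)/5.


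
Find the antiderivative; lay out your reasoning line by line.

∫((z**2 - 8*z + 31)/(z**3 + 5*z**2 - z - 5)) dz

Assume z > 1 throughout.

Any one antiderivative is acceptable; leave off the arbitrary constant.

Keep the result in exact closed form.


Step 1. Decompose ∫((z**2 - 8*z + 31)/(z**3 + 5*z**2 - z - 5)) dz by partial fractions, (z**2 - 8*z + 31)/(z**3 + 5*z**2 - z - 5) = 4/(z + 5) - 5/(z + 1) + 2/(z - 1): now ∫(2/(z - 1)) dz + ∫(-5/(z + 1)) dz + ∫(4/(z + 5)) dz.
Step 2. Evaluate the standard form [assuming z > -5]: now 4*log(z + 5) + ∫(2/(z - 1)) dz + ∫(-5/(z + 1)) dz.
Step 3. Evaluate the standard form [assuming z > -1]: now -5*log(z + 1) + 4*log(z + 5) + ∫(2/(z - 1)) dz.
Step 4. Evaluate the standard form [assuming z > 1]: now 2*log(z - 1) - 5*log(z + 1) + 4*log(z + 5).
Answer: 2*log(z - 1) - 5*log(z + 1) + 4*log(z + 5).


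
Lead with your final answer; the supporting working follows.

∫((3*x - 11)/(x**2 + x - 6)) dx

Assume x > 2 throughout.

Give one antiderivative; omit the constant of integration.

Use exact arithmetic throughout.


The answer is -log(x - 2) + 4*log(x + 3).
Step 1. Decompose ∫((3*x - 11)/(x**2 + x - 6)) dx by partial fractions, (3*x - 11)/(x**2 + x - 6) = 4/(x + 3) - 1/(x - 2): now ∫(-1/(x - 2)) dx + ∫(4/(x + 3)) dx.
Step 2. Evaluate the standard form [assuming x > -3]: now 4*log(x + 3) + ∫(-1/(x - 2)) dx.
Step 3. Evaluate the standard form [assuming x > 2]: now -log(x - 2) + 4*log(x + 3).
Answer: -log(x - 2) + 4*log(x + 3).


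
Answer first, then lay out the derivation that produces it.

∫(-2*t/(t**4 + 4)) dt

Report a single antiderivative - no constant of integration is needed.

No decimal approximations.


The answer is -atan(t**2/2)/2.
Step 1. Substitute u = t**2, turning ∫(-2*t/(t**4 + 4)) dt into ∫(-1/(u**2 + 4)) du: now ∫(-1/(u**2 + 4)) du.
Step 2. Evaluate the standard form: now -atan(u/2)/2.
Step 3. Substitute back u = t**2: now -atan(t**2/2)/2.
Answer: -atan(t**2/2)/2.


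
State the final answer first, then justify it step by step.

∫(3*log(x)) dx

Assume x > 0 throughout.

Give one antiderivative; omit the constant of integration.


The answer is 3*x*log(x) - 3*x.
Step 1. Integrate ∫(3*log(x)) dx by parts with u = log(x), dv = (3) dx, so v = 3*x [assuming x > 0]: now 3*x*log(x) + ∫(-3) dx.
Step 2. Evaluate the standard form: now 3*x*log(x) - 3*x.
Answer: 3*x*log(x) - 3*x.


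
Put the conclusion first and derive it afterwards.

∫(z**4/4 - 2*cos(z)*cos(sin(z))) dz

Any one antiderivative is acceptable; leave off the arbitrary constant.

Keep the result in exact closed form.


The answer is z**5/20 - 2*sin(sin(z)).
Step 1. Rewrite: now ∫(z**4/4) dz + ∫(-2*cos(z)*cos(sin(z))) dz.
Step 2. Substitute u = sin(z), turning ∫(-2*cos(z)*cos(sin(z))) dz into ∫(-2*cos(u)) du: now ∫(z**4/4) dz + ∫(-2*cos(u)) du.
Step 3. Evaluate the standard form: now -2*sin(u) + ∫(z**4/4) dz.
Step 4. Substitute back u = sin(z): now -2*sin(sin(z)) + ∫(z**4/4) dz.
Step 5. Evaluate the standard form: now z**5/20 - 2*sin(sin(z)).
Answer: z**5/20 - 2*sin(sin(z)).


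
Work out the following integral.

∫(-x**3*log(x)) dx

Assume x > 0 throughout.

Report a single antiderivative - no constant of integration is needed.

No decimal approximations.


Answer: -x**4*log(x)/4 + x**4/16.


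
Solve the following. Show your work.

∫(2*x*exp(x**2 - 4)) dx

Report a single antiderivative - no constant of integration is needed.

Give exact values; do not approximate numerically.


Step 1. Substitute u = x**2 - 4, turning ∫(2*x*exp(x**2 - 4)) dx into ∫(exp(u)) du: now ∫(exp(u)) du.
Step 2. Evaluate the standard form: now exp(u).
Step 3. Substitute back u = x**2 - 4: now exp(x**2 - 4).
Answer: exp(x**2 - 4).


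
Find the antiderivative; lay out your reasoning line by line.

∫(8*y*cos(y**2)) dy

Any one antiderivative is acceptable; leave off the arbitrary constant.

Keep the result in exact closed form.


Step 1. Substitute u = y**2, turning ∫(8*y*cos(y**2)) dy into ∫(4*cos(u)) du: now ∫(4*cos(u)) du.
Step 2. Evaluate the standard form: now 4*sin(u).
Step 3. Substitute back u = y**2: now 4*sin(y**2).
Answer: 4*sin(y**2).
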